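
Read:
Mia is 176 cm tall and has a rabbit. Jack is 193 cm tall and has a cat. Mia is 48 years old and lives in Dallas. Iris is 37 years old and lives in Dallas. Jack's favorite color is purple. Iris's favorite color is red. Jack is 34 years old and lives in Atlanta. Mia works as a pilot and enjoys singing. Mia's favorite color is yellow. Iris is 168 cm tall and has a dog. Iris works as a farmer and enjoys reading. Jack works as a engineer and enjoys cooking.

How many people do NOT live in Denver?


Not in Denver: 3

3


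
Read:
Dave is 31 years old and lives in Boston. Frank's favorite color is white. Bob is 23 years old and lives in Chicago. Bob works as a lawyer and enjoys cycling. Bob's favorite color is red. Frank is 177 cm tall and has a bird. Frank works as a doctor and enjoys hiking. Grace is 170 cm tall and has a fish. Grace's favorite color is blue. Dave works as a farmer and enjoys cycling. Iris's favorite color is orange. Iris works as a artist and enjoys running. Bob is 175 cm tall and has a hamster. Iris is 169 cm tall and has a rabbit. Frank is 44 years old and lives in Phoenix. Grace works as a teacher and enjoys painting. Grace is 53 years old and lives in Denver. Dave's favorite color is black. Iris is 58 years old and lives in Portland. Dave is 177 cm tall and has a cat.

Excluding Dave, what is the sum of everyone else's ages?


Sum (excluding Dave): 178

178


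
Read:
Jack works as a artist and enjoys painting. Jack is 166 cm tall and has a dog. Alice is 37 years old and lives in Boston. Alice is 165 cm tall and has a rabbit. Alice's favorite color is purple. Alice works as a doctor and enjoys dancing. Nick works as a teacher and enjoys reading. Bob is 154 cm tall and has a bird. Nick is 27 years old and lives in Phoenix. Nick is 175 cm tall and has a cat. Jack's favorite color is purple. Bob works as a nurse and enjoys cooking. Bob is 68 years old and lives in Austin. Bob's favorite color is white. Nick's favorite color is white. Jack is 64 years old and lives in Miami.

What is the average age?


Sum=196, n=4, avg=49

49


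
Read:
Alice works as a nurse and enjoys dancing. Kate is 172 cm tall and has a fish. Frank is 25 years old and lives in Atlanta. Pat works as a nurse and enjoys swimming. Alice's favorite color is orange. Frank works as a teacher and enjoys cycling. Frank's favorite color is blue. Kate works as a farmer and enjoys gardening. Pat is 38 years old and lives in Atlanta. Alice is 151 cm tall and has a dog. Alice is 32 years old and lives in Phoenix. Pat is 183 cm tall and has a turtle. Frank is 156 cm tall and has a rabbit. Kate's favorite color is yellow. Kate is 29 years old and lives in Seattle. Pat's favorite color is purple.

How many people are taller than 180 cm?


Taller than 180: 1

1


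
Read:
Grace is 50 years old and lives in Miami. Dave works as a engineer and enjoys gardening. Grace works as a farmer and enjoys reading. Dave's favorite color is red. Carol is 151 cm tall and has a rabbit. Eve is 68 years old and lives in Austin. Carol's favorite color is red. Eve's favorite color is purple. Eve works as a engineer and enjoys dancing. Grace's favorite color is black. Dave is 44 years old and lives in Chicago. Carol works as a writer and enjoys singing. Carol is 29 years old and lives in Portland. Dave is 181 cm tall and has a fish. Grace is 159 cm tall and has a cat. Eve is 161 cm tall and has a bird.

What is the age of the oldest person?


Oldest: Eve at 68

68


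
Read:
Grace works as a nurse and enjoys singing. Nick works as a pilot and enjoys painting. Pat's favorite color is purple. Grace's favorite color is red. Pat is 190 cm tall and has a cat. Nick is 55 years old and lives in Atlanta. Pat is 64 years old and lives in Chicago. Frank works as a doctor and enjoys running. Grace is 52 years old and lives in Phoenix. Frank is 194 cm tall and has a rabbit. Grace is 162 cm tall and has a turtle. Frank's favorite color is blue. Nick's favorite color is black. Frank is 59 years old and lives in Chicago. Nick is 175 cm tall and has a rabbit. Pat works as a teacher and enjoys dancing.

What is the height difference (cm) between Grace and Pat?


|162 - 190| = 28

28


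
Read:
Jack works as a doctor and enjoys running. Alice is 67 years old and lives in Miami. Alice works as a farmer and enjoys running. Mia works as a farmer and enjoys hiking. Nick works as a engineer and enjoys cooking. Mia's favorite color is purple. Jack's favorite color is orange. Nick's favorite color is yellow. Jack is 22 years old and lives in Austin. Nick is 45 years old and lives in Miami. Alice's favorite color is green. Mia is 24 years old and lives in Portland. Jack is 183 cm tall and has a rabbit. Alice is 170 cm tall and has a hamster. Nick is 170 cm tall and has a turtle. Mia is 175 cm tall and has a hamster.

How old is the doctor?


The doctor is Jack, age 22

22


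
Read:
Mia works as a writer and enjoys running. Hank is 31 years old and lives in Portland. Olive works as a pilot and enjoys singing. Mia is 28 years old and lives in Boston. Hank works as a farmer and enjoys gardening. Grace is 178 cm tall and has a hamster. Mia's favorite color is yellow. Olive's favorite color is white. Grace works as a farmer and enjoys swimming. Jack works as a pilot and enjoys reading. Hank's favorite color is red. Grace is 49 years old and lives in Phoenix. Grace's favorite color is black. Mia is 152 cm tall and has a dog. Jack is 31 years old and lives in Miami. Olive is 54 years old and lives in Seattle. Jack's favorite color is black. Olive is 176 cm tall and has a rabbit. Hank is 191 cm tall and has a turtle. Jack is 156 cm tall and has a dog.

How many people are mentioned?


People: Jack, Hank, Grace, Olive, Mia. Count = 5

5


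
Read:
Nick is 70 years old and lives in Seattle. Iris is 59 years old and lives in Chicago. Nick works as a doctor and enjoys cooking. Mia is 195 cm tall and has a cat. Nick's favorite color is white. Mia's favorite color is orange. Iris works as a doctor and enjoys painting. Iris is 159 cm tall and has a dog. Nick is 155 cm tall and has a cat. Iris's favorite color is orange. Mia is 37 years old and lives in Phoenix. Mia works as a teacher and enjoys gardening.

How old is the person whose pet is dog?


Person with pet=dog is Iris, age 59

59


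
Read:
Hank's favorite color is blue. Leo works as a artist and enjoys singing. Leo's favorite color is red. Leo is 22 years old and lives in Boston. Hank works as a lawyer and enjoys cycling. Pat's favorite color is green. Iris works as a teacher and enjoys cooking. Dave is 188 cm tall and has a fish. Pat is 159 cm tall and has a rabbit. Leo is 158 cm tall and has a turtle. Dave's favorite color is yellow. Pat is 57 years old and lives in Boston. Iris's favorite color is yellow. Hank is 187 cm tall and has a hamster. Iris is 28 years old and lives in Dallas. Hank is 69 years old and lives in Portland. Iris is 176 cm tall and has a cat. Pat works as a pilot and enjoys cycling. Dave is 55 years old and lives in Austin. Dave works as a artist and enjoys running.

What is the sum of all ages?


55+57+22+28+69 = 231

231


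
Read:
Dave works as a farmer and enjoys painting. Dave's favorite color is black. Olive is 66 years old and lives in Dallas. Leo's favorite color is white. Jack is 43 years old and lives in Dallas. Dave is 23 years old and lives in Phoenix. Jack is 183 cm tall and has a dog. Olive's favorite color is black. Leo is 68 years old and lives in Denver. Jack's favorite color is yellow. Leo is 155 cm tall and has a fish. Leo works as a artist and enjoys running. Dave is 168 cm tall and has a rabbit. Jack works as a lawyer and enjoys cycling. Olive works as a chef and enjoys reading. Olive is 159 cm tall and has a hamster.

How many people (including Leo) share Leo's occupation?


Leo is a artist. Count = 1

1


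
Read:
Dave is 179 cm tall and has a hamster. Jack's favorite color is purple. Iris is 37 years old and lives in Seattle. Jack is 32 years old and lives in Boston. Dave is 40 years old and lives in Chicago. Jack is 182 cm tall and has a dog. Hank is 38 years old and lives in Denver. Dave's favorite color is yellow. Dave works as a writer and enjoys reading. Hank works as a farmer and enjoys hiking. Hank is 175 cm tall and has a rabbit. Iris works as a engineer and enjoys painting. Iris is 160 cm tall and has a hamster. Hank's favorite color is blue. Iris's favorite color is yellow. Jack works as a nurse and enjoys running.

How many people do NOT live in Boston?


Not in Boston: 3

3


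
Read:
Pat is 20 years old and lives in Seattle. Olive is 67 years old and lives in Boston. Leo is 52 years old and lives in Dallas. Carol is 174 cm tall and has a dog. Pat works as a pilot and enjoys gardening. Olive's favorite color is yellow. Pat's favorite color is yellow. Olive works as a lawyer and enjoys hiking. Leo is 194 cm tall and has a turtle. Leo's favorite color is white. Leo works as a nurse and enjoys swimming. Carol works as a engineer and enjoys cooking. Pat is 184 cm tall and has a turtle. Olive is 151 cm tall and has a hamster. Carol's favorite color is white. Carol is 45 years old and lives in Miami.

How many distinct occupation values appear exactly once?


Unique occupation values: 4

4


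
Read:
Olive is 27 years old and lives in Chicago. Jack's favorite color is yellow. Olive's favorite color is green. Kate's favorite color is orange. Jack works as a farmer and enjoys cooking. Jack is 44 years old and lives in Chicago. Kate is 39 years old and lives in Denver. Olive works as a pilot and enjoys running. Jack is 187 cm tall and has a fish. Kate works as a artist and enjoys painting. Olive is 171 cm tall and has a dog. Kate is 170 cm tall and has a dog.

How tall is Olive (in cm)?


Olive is 171 cm tall

171


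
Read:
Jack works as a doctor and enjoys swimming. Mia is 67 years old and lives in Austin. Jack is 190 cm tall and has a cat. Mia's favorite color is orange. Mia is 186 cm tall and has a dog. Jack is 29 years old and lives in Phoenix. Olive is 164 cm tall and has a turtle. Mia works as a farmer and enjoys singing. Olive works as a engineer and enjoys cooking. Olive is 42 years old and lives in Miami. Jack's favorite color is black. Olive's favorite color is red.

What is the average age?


Sum=138, n=3, avg=46

46


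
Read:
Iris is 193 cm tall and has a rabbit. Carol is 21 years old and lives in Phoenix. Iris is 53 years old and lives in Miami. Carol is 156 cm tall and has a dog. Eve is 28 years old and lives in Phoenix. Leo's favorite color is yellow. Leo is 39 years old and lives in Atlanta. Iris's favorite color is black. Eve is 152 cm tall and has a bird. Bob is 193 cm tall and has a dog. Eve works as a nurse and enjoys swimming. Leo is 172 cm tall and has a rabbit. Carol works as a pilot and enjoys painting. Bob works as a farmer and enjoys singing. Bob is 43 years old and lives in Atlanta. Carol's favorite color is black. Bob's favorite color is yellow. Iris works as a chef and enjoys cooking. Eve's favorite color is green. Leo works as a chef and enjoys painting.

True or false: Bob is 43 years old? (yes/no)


Bob is actually 43. yes

yes


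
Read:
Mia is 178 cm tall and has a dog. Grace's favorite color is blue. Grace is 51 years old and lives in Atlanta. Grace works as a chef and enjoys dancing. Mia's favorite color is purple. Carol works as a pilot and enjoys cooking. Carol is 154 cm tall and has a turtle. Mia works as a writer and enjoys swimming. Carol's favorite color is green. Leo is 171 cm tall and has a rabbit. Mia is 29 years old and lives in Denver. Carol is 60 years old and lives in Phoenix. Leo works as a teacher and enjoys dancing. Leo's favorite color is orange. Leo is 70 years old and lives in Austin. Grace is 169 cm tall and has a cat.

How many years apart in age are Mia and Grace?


29 vs 51, diff = 22

22


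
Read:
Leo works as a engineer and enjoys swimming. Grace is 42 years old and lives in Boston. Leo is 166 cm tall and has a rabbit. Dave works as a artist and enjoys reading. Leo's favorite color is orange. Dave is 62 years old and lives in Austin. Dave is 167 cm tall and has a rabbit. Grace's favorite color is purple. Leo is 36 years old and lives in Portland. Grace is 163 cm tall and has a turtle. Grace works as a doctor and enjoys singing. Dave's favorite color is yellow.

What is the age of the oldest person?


Oldest: Dave at 62

62


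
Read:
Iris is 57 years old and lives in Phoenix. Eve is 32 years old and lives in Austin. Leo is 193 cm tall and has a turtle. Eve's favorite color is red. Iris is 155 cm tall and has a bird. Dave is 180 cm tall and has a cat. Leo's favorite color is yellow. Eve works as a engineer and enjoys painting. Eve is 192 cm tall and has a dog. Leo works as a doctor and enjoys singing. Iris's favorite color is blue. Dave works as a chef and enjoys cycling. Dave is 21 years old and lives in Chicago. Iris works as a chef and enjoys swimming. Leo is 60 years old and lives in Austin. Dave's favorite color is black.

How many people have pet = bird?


Count: 1

1


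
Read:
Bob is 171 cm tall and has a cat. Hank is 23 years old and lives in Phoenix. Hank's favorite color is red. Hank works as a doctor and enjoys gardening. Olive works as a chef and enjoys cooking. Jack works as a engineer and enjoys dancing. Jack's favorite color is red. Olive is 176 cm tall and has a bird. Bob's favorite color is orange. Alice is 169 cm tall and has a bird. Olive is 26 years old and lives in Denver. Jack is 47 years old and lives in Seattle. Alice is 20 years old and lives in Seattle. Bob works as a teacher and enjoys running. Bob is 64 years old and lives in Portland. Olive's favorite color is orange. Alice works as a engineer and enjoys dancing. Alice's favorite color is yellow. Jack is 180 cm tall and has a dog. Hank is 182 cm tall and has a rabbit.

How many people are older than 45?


Filter: 2

2


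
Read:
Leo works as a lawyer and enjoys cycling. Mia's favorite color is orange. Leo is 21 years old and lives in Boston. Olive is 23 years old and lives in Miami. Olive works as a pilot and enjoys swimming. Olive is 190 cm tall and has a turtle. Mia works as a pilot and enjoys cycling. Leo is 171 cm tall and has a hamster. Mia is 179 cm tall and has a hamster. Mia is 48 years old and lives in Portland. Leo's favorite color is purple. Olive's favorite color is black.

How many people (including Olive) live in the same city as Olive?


Olive lives in Miami. Count = 1

1


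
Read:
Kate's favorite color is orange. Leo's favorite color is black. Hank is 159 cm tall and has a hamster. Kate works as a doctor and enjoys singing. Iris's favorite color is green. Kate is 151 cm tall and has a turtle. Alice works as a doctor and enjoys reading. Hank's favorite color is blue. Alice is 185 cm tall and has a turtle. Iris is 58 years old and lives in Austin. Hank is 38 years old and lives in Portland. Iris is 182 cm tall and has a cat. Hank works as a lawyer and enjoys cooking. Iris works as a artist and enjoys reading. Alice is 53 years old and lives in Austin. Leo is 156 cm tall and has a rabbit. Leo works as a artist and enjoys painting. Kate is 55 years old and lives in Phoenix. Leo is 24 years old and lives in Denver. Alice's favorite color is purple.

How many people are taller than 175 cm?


Taller than 175: 2

2


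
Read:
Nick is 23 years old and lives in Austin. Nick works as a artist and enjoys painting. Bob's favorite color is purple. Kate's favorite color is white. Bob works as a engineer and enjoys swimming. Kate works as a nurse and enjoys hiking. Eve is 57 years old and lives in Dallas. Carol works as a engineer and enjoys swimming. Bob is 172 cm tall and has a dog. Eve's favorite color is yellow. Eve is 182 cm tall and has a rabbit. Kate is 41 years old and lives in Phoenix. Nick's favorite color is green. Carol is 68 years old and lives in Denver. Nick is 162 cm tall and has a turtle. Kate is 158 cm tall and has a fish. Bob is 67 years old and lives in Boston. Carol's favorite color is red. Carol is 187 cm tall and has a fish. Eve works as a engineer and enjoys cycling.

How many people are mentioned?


People: Nick, Kate, Eve, Bob, Carol. Count = 5

5


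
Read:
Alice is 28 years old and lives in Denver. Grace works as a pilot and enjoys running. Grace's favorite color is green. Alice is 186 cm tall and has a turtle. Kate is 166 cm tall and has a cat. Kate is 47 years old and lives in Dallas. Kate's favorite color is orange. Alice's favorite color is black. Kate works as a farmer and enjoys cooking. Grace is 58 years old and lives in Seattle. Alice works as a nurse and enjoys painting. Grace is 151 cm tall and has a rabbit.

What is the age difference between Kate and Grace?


|47 - 58| = 11

11


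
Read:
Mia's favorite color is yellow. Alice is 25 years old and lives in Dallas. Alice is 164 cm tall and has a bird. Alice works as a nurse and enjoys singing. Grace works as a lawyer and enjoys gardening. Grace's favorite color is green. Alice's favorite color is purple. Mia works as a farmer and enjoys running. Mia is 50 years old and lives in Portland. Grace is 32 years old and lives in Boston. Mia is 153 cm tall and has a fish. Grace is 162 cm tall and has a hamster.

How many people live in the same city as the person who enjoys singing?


Person with hobby singing is Alice, city Dallas. Count = 1

1


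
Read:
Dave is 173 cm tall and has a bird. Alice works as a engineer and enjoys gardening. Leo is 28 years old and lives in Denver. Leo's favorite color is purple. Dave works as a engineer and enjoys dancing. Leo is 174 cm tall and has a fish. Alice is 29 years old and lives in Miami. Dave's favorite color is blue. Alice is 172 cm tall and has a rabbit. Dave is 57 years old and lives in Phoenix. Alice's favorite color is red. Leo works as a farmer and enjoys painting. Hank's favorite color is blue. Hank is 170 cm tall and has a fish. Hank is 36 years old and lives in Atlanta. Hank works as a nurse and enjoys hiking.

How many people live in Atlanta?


Count in Atlanta: 1

1


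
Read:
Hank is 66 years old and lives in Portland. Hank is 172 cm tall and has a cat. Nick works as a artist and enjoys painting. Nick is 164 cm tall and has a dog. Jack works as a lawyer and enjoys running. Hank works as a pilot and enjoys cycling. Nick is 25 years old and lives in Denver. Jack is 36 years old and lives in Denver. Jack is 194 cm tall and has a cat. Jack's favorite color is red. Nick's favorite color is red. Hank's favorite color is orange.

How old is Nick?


Nick is 25 years old

25


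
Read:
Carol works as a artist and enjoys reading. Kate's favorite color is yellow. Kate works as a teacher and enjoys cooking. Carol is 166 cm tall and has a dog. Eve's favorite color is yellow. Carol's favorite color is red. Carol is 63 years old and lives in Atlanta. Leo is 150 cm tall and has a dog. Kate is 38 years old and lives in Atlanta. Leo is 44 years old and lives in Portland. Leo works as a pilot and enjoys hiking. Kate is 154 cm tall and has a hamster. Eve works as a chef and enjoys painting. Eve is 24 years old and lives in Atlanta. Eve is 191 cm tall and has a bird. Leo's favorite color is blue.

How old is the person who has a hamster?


Person with hamster is Kate, age 38

38


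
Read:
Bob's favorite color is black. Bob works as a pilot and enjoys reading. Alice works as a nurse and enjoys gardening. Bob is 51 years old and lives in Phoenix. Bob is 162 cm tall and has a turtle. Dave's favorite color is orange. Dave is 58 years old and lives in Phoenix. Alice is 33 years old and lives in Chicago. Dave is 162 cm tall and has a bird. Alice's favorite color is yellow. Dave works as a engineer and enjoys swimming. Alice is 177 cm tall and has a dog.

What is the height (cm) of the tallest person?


Tallest: Alice at 177 cm

177


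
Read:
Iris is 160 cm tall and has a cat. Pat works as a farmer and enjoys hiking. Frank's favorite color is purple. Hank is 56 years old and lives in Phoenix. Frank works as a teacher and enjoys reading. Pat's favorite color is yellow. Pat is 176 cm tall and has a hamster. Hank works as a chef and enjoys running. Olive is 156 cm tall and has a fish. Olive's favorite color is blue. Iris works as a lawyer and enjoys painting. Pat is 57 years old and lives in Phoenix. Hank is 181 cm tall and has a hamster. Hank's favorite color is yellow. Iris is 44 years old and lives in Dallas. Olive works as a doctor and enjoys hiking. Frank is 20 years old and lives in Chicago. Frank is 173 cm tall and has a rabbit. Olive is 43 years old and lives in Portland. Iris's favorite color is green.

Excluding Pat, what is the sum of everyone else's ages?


Sum (excluding Pat): 163

163


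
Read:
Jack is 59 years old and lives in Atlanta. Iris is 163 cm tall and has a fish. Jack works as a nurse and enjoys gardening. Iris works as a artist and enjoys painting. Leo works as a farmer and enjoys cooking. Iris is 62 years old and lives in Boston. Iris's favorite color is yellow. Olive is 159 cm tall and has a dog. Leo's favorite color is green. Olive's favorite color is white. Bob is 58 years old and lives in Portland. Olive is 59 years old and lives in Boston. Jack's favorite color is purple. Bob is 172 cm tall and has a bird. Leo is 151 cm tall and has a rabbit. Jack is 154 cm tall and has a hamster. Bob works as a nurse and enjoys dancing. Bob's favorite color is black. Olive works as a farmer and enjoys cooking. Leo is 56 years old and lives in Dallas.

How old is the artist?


The artist is Iris, age 62

62


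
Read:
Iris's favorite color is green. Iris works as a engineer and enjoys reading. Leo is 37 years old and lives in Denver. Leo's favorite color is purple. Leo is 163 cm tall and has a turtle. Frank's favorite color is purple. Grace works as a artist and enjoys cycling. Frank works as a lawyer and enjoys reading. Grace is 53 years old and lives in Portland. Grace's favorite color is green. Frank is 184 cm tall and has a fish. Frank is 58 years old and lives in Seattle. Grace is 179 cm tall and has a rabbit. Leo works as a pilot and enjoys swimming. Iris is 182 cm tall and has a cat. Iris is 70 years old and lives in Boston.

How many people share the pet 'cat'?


Count: 1

1


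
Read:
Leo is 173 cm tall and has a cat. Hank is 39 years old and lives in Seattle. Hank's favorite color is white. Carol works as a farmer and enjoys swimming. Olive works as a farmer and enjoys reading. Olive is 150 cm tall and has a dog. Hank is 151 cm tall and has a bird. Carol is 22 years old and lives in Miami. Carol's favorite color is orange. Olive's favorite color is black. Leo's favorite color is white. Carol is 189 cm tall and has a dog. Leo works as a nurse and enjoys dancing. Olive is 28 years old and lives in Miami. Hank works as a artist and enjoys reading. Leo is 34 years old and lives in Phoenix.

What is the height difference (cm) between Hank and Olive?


|151 - 150| = 1

1


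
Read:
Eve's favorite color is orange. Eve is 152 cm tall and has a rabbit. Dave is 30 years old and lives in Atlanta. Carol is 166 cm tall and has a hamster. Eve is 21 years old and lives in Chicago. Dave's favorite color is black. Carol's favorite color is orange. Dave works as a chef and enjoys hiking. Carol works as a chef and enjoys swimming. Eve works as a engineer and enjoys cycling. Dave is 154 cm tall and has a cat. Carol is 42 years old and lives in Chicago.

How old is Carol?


Carol is 42 years old

42


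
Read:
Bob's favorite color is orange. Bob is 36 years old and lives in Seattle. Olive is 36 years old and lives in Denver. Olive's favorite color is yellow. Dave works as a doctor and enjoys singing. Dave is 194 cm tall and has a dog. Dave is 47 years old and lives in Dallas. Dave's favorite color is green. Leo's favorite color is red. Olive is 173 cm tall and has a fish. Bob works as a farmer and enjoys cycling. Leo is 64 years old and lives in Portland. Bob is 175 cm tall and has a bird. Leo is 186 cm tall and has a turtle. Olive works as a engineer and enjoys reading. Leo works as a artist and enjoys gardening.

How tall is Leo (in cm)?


Leo is 186 cm tall

186


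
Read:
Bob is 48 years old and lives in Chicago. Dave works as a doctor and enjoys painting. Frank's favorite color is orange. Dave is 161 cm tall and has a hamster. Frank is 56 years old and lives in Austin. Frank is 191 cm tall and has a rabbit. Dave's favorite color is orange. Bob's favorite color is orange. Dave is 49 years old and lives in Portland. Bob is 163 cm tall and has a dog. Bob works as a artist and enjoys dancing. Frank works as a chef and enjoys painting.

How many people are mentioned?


People: Frank, Dave, Bob. Count = 3

3


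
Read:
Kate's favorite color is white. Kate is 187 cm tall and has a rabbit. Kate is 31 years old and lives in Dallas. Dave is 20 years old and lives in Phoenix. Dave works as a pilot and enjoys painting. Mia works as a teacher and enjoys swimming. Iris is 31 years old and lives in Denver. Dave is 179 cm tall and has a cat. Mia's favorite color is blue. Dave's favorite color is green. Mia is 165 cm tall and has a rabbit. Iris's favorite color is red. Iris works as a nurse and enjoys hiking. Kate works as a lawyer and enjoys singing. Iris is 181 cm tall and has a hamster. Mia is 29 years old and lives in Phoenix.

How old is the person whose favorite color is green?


Person with favorite color=green is Dave, age 20

20


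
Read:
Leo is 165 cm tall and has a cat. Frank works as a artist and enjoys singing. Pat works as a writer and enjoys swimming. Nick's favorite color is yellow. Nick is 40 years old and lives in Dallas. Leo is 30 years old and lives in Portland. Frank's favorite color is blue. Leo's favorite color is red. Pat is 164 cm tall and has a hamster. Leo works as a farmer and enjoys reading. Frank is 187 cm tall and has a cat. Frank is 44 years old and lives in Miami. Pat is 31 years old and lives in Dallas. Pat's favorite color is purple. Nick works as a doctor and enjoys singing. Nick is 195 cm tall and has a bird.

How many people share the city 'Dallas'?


Count: 2

2


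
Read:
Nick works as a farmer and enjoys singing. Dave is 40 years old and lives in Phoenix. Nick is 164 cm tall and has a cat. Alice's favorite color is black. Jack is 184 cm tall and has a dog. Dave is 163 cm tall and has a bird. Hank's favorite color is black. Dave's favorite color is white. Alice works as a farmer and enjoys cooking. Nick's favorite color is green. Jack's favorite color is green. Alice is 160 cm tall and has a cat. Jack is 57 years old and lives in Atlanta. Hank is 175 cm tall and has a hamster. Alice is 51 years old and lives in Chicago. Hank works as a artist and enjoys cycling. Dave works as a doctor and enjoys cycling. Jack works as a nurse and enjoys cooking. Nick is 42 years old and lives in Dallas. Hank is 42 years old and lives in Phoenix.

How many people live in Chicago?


Count in Chicago: 1

1


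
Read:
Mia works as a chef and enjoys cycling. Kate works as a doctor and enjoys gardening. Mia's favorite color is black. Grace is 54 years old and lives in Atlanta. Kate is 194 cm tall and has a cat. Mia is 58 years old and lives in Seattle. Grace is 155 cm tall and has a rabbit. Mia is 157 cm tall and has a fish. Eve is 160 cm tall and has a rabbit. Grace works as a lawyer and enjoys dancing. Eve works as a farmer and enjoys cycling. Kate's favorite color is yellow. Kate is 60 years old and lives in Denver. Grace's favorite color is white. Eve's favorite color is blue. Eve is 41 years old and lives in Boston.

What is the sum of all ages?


54+60+58+41 = 213

213


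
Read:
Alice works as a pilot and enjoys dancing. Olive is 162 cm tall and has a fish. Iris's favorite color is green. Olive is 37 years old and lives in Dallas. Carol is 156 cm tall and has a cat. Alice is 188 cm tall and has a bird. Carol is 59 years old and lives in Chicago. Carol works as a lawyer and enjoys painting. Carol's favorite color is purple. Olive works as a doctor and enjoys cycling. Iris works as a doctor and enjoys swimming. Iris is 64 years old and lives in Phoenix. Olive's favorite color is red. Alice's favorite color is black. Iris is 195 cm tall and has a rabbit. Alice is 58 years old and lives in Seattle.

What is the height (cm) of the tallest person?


Tallest: Iris at 195 cm

195


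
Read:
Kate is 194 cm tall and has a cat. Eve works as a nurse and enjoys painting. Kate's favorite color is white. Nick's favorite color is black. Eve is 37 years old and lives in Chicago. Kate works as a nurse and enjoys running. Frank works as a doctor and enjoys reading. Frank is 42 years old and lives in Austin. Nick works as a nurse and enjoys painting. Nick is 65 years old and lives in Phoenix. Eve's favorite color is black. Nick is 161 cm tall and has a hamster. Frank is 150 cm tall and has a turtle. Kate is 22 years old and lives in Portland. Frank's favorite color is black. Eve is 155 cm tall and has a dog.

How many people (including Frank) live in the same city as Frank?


Frank lives in Austin. Count = 1

1


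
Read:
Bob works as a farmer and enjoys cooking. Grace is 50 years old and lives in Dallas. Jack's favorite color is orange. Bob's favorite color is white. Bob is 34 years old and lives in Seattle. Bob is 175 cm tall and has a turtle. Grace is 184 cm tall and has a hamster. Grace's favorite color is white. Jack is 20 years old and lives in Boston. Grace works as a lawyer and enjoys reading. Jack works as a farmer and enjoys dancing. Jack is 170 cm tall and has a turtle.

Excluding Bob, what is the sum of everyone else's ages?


Sum (excluding Bob): 70

70


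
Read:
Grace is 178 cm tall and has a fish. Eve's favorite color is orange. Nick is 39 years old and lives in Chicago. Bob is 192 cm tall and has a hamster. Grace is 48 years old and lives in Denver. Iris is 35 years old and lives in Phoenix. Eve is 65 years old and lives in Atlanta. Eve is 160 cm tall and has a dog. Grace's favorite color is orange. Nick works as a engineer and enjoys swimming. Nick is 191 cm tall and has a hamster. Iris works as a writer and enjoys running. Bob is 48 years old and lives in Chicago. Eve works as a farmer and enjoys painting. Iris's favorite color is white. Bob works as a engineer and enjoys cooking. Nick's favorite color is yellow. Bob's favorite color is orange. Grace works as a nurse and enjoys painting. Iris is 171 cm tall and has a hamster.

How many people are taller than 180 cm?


Taller than 180: 2

2


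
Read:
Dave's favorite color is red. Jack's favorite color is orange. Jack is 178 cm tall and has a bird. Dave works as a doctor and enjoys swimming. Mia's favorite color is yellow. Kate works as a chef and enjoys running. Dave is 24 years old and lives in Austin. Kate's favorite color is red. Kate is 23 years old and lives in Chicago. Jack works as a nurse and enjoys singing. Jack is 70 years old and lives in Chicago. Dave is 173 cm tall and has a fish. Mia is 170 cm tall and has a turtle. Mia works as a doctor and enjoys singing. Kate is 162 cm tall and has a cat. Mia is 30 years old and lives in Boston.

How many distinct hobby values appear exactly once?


Unique hobby values: 2

2


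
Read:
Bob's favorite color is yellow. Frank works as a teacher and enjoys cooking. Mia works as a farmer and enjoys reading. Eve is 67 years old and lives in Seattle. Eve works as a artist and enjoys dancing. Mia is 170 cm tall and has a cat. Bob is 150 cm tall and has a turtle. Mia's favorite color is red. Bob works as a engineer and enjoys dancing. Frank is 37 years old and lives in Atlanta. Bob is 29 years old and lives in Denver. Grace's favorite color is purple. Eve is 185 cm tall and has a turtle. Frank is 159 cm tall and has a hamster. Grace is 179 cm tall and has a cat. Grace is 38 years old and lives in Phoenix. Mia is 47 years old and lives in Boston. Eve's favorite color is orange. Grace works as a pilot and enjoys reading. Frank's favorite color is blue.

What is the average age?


Sum=218, n=5, avg=43.6

43.6


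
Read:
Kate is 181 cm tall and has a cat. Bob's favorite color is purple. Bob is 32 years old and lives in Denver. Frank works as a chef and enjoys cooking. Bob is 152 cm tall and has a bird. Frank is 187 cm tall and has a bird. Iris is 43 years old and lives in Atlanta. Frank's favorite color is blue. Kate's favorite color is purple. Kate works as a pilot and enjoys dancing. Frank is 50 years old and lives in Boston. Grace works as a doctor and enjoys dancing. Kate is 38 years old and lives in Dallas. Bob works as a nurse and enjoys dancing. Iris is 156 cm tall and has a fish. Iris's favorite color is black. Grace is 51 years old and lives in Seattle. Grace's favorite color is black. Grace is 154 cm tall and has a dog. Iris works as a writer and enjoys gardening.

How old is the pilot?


The pilot is Kate, age 38

38


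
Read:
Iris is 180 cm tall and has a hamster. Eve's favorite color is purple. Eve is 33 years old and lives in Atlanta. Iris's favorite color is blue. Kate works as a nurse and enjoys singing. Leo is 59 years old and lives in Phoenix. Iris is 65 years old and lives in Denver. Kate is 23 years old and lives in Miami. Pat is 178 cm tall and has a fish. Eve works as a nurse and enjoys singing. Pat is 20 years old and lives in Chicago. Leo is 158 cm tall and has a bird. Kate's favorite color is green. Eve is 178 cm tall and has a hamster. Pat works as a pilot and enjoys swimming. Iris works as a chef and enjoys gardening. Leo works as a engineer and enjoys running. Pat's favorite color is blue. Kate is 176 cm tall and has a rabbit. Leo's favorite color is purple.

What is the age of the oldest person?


Oldest: Iris at 65

65


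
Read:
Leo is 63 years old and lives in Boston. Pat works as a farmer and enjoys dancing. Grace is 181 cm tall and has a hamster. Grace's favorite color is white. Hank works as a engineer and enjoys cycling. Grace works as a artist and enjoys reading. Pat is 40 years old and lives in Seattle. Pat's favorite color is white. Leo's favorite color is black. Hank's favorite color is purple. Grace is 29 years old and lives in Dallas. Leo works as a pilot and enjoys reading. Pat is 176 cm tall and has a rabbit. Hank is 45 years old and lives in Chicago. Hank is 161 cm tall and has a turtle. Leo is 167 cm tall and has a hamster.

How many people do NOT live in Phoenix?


Not in Phoenix: 4

4


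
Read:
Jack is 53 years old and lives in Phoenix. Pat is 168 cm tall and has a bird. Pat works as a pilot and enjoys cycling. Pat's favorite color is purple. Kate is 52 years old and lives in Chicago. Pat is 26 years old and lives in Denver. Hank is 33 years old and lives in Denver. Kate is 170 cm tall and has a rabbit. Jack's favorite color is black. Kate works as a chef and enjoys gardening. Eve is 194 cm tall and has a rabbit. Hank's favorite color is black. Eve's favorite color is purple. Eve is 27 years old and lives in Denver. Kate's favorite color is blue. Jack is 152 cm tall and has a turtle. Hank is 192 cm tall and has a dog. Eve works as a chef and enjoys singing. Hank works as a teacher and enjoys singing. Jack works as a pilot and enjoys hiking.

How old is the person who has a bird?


Person with bird is Pat, age 26

26


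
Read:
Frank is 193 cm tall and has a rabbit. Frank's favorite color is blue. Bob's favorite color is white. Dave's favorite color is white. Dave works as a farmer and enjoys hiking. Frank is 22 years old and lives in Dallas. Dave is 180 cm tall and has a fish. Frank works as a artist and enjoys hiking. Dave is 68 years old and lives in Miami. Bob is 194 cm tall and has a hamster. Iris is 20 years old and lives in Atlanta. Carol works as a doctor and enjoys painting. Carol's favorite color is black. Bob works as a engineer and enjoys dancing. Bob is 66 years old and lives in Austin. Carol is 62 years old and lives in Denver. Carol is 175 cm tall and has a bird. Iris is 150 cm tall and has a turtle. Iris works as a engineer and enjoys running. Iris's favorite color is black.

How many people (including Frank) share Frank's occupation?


Frank is a artist. Count = 1

1


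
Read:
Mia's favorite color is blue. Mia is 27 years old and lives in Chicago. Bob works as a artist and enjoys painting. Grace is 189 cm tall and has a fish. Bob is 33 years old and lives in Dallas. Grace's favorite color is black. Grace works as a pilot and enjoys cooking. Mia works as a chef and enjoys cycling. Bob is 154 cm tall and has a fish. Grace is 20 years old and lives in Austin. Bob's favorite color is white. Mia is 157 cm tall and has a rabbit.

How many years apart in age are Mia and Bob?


27 vs 33, diff = 6

6


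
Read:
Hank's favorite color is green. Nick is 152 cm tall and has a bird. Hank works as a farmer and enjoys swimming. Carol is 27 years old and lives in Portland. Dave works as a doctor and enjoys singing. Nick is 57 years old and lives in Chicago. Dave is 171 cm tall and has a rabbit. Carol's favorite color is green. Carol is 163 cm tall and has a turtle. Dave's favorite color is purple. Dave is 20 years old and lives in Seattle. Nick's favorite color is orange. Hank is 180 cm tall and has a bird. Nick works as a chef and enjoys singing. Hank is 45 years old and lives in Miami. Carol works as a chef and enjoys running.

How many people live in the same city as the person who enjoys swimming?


Person with hobby swimming is Hank, city Miami. Count = 1

1


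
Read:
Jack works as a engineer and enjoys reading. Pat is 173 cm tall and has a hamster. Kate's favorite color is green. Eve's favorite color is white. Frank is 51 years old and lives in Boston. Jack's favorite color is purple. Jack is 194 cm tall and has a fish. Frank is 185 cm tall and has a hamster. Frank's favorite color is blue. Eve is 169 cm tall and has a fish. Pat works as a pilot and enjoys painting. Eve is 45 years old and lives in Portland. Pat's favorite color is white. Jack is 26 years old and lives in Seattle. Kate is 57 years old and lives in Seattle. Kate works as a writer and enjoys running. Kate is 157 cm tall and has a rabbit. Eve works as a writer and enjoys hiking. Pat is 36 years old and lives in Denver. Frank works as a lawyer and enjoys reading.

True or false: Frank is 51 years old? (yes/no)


Frank is actually 51. yes

yes


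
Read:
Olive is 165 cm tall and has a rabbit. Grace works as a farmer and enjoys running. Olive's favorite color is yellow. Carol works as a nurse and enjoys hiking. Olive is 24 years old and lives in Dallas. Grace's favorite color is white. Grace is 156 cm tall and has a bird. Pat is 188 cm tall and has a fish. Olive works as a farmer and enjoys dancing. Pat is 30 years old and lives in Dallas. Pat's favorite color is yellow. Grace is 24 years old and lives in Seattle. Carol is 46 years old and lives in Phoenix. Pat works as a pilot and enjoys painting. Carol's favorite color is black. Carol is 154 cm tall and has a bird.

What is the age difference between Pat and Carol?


|30 - 46| = 16

16


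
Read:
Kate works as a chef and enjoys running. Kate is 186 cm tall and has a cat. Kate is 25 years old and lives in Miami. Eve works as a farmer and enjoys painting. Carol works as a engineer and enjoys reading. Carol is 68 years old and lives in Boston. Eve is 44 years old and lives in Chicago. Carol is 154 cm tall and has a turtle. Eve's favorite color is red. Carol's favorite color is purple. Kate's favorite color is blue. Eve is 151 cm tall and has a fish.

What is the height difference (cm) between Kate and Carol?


|186 - 154| = 32

32


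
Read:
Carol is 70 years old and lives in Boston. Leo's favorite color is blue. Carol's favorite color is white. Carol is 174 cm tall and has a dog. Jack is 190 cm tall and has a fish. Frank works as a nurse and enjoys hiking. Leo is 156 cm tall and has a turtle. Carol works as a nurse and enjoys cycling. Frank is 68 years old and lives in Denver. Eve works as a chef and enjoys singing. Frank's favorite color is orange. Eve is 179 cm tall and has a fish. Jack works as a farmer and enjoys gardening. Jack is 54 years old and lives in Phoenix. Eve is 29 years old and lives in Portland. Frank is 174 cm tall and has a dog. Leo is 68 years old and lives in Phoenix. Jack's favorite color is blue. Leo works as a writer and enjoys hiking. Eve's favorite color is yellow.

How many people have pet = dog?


Count: 2

2
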